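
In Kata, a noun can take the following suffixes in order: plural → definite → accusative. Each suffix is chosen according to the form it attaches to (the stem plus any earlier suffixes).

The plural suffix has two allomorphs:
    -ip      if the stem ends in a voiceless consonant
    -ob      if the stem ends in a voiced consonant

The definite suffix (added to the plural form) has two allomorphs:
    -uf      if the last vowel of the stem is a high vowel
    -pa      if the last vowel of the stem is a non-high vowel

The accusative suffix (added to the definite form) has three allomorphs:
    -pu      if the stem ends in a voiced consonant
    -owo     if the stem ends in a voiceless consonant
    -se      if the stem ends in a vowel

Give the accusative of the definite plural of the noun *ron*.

*ron* — final consonant /n/ (voiced) → -ob → *ronob*.
Since the last vowel of the plural form *ronob* is /o/ (a non-high vowel), it takes -pa, giving *ronobpa*.
The definite form *ronobpa* — final sound /a/ (a vowel) → -se → *ronobpase*.

ronobpase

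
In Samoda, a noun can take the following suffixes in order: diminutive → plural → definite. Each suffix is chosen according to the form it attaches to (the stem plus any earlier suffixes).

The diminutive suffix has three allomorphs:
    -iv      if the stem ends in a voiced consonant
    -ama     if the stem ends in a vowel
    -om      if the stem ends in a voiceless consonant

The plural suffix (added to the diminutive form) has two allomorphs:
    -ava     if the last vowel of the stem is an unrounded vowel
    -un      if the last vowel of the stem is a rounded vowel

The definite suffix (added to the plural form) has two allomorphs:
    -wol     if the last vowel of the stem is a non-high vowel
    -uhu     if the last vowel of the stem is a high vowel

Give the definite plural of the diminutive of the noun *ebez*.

*ebez* — final sound /z/ (a voiced consonant) → -iv → *ebeziv*.
The diminutive form *ebeziv*: last vowel = /i/, an unrounded vowel → -ava → *ebezivava*.
Since the last vowel of the plural form *ebezivava* is /a/ (a non-high vowel), it takes -wol, giving *ebezivavawol*.

ebezivavawol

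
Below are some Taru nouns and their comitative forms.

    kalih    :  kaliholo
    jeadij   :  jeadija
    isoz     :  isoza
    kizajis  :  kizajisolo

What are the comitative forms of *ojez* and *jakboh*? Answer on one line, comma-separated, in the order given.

ojeza, jakboholo

The suffix is conditioned by the final consonant: -olo when the stem ends in a voiceless consonant (*kalih*, *kizajis*); -a when the stem ends in a voiced consonant (*jeadij*, *isoz*).
Since the final consonant of *ojez* is /z/ (voiced), it takes -a, giving *ojeza*.
Since the final consonant of *jakboh* is /h/ (voiceless), it takes -olo, giving *jakboholo*.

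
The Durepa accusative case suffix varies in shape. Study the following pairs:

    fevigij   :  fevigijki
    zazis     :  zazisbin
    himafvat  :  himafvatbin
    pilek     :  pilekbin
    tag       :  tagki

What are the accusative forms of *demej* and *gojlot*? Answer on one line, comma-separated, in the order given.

The pattern is voicing of the final consonant: -bin when the stem ends in a voiceless consonant (*zazis*, *himafvat*, *pilek*); -ki when the stem ends in a voiced consonant (*fevigij*, *tag*).
*demej*: final consonant = /j/, voiced → -ki → *demejki*.
*gojlot*: final consonant = /t/, voiceless → -bin → *gojlotbin*.

demejki, gojlotbin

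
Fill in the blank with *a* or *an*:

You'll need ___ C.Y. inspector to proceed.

The indefinite article is chosen by the initial *sound* of the following word, not its spelling.
The initialism *C.Y.* is read letter by letter; the first letter, C, is pronounced /siː/, which begins with a consonant sound.
So the article is *a*: You'll need a C.Y. inspector to proceed.

a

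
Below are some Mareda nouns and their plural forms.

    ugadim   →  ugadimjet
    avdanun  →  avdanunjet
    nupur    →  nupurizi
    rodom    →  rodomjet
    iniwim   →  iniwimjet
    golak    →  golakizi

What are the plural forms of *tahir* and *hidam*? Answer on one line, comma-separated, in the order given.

Looking at the final consonant of each stem: -jet when the stem ends in a nasal (*ugadim*, *avdanun*, *rodom*, *iniwim*); -izi when the stem ends in a non-nasal consonant (*nupur*, *golak*).
The final consonant of *tahir* is /r/, which is non-nasal, so the suffix is -izi, giving *tahirizi*.
The final consonant of *hidam* is /m/, which is a nasal, so the suffix is -jet, giving *hidamjet*.

tahirizi, hidamjet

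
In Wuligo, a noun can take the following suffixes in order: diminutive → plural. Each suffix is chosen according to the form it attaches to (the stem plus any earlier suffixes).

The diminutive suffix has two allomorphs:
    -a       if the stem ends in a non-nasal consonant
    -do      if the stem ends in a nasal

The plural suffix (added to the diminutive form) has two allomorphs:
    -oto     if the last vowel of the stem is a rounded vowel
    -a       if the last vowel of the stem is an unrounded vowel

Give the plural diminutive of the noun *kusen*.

kusendooto

Since the final consonant of *kusen* is /n/ (a nasal), it takes -do, giving *kusendo*.
The diminutive form *kusendo*: last vowel = /o/, a rounded vowel → -oto → *kusendooto*.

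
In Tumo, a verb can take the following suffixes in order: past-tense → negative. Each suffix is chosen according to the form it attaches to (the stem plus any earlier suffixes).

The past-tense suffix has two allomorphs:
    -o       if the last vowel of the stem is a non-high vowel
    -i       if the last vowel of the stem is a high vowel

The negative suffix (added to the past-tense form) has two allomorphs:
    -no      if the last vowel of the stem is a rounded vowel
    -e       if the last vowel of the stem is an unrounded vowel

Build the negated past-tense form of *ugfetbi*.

The last vowel of *ugfetbi* is /i/, which is a high vowel, so the past-tense suffix is -i, giving *ugfetbii*.
Since the last vowel of the past-tense form *ugfetbii* is /i/ (an unrounded vowel), it takes -e, giving *ugfetbiie*.

ugfetbiie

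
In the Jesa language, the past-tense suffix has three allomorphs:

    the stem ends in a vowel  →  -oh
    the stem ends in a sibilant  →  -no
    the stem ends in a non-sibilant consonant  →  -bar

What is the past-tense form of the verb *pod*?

podbar

Since the final sound of *pod* is /d/ (a non-sibilant consonant), it takes -bar, giving *podbar*.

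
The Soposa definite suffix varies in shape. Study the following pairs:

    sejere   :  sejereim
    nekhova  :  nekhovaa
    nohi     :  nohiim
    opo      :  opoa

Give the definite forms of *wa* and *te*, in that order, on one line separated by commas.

The suffix is conditioned by the last vowel: -im when the last vowel of the stem is a front vowel (*sejere*, *nohi*); -a when the last vowel of the stem is a back vowel (*nekhova*, *opo*).
*wa*: last vowel = /a/, a back vowel → -a → *waa*.
Since the last vowel of *te* is /e/ (a front vowel), it takes -im, giving *teim*.

waa, teim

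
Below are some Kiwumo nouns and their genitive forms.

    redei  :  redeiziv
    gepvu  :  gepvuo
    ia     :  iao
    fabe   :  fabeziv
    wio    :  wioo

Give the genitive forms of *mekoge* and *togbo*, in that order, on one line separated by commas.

The suffix is conditioned by the last vowel: -ziv when the last vowel of the stem is a front vowel (*redei*, *fabe*); -o when the last vowel of the stem is a back vowel (*gepvu*, *ia*, *wio*).
*mekoge*: last vowel = /e/, a front vowel → -ziv → *mekogeziv*.
*togbo*: last vowel = /o/, a back vowel → -o → *togboo*.

mekogeziv, togboo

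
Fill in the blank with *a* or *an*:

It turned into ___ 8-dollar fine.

an

The indefinite article is chosen by the initial *sound* of the following word, not its spelling.
The number *8* is spoken "eight", beginning with /eɪt/ — a vowel sound.
So the article is *an*: It turned into an 8-dollar fine.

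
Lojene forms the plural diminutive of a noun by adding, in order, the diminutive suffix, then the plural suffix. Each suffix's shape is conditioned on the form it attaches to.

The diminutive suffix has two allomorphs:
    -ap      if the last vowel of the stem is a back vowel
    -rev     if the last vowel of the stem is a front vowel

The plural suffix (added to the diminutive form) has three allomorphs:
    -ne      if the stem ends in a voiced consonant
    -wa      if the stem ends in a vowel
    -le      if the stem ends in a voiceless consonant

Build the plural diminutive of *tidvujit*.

*tidvujit* — last vowel /i/ (a front vowel) → -rev → *tidvujitrev*.
The diminutive form *tidvujitrev*: final sound = /v/, a voiced consonant → -ne → *tidvujitrevne*.

tidvujitrevne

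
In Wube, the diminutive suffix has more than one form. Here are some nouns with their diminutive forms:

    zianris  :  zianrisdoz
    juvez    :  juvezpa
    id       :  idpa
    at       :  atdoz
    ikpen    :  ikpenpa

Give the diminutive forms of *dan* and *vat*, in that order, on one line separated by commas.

danpa, vatdoz

Looking at the final consonant of each stem: -doz when the stem ends in a voiceless consonant (*zianris*, *at*); -pa when the stem ends in a voiced consonant (*juvez*, *id*, *ikpen*).
The final consonant of *dan* is /n/, which is voiced, so the suffix is -pa, giving *danpa*.
*vat* — final consonant /t/ (voiceless) → -doz → *vatdoz*.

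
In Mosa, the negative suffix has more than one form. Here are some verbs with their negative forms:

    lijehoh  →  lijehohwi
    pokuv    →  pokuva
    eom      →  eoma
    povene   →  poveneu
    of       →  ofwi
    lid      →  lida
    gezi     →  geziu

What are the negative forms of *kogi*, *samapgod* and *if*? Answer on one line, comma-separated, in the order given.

The alternation tracks the final sound of the stem — -wi when the stem ends in a voiceless consonant (*lijehoh*, *of*); -a when the stem ends in a voiced consonant (*pokuv*, *eom*, *lid*); -u when the stem ends in a vowel (*povene*, *gezi*).
*kogi*: final sound = /i/, a vowel → -u → *kogiu*.
Since the final sound of *samapgod* is /d/ (a voiced consonant), it takes -a, giving *samapgoda*.
The final sound of *if* is /f/, which is a voiceless consonant, so the suffix is -wi, giving *ifwi*.

kogiu, samapgoda, ifwi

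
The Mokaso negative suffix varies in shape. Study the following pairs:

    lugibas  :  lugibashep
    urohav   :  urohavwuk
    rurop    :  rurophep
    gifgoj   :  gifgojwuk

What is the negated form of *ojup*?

The alternation tracks the final consonant of the stem — -hep when the stem ends in a voiceless consonant (*lugibas*, *rurop*); -wuk when the stem ends in a voiced consonant (*urohav*, *gifgoj*).
The final consonant of *ojup* is /p/, which is voiceless, so the suffix is -hep, giving *ojuphep*.

ojuphep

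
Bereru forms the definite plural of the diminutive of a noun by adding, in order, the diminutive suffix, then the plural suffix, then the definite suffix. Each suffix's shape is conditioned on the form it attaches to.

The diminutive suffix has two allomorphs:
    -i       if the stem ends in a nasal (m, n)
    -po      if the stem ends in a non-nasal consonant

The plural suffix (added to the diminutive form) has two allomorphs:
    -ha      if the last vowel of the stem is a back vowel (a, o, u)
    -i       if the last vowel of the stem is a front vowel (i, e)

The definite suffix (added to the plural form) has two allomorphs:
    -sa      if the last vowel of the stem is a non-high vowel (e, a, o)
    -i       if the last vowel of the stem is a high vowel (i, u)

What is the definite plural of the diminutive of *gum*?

gumiii

*gum*: final consonant = /m/, a nasal → -i → *gumi*.
The diminutive form *gumi*: last vowel = /i/, a front vowel → -i → *gumii*.
The plural form *gumii* — last vowel /i/ (a high vowel) → -i → *gumiii*.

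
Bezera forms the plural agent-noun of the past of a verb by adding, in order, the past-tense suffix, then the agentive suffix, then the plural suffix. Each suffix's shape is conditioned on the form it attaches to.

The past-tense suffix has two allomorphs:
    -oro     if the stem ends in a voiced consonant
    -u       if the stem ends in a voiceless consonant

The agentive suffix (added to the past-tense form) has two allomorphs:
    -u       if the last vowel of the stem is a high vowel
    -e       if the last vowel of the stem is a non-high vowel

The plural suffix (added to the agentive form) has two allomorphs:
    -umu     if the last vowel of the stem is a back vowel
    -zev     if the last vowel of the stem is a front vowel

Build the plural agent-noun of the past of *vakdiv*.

vakdivoroezev

*vakdiv* — final consonant /v/ (voiced) → -oro → *vakdivoro*.
The past-tense form *vakdivoro* — last vowel /o/ (a non-high vowel) → -e → *vakdivoroe*.
The agentive form *vakdivoroe* — last vowel /e/ (a front vowel) → -zev → *vakdivoroezev*.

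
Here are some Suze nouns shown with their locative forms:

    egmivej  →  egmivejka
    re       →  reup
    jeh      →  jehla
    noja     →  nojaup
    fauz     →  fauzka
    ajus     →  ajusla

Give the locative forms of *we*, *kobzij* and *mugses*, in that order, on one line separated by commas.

The suffix is conditioned by the final sound: -la when the stem ends in a voiceless consonant (*jeh*, *ajus*); -ka when the stem ends in a voiced consonant (*egmivej*, *fauz*); -up when the stem ends in a vowel (*re*, *noja*).
*we* — final sound /e/ (a vowel) → -up → *weup*.
*kobzij*: final sound = /j/, a voiced consonant → -ka → *kobzijka*.
Since the final sound of *mugses* is /s/ (a voiceless consonant), it takes -la, giving *mugsesla*.

weup, kobzijka, mugsesla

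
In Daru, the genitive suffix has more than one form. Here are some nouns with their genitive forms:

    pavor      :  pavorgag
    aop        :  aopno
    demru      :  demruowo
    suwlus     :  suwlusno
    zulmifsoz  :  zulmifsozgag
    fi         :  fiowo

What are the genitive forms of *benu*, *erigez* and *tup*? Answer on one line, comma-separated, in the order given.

benuowo, erigezgag, tupno

The pattern is voicing of the final sound: -no when the stem ends in a voiceless consonant (*aop*, *suwlus*); -gag when the stem ends in a voiced consonant (*pavor*, *zulmifsoz*); -owo when the stem ends in a vowel (*demru*, *fi*).
*benu*: final sound = /u/, a vowel → -owo → *benuowo*.
The final sound of *erigez* is /z/, which is a voiced consonant, so the suffix is -gag, giving *erigezgag*.
Since the final sound of *tup* is /p/ (a voiceless consonant), it takes -no, giving *tupno*.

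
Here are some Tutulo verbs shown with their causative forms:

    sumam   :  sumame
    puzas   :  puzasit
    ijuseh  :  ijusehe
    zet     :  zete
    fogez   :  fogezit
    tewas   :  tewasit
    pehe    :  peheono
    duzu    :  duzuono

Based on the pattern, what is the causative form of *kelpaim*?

The pattern is sibilance of the final sound: -it when the stem ends in a sibilant (*puzas*, *fogez*, *tewas*); -e when the stem ends in a non-sibilant consonant (*sumam*, *ijuseh*, *zet*); -ono when the stem ends in a vowel (*pehe*, *duzu*).
*kelpaim*: final sound = /m/, a non-sibilant consonant → -e → *kelpaime*.

kelpaime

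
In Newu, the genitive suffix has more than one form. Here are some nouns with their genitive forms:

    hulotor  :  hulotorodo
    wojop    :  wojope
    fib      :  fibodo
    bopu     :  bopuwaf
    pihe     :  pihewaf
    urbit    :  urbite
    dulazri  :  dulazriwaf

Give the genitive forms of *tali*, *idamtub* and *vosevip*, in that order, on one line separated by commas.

Looking at the final sound of each stem: -e when the stem ends in a voiceless consonant (*wojop*, *urbit*); -odo when the stem ends in a voiced consonant (*hulotor*, *fib*); -waf when the stem ends in a vowel (*bopu*, *pihe*, *dulazri*).
The final sound of *tali* is /i/, which is a vowel, so the suffix is -waf, giving *taliwaf*.
Since the final sound of *idamtub* is /b/ (a voiced consonant), it takes -odo, giving *idamtubodo*.
The final sound of *vosevip* is /p/, which is a voiceless consonant, so the suffix is -e, giving *vosevipe*.

taliwaf, idamtubodo, vosevipe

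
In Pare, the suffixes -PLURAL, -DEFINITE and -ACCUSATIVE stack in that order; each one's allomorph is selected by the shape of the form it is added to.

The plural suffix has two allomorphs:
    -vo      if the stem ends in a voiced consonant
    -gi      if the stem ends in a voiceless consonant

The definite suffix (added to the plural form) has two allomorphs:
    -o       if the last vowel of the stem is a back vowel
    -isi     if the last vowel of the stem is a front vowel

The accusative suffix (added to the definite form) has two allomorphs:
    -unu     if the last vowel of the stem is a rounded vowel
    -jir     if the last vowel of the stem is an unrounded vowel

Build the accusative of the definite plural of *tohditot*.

The final consonant of *tohditot* is /t/, which is voiceless, so the plural suffix is -gi, giving *tohditotgi*.
The plural form *tohditotgi* — last vowel /i/ (a front vowel) → -isi → *tohditotgiisi*.
The last vowel of the definite form *tohditotgiisi* is /i/, which is an unrounded vowel, so the accusative suffix is -jir, giving *tohditotgiisijir*.

tohditotgiisijir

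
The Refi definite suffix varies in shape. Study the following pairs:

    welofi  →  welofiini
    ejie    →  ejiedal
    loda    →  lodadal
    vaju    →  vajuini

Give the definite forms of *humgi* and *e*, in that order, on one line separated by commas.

Looking at the last vowel of each stem: -ini when the last vowel of the stem is a high vowel (*welofi*, *vaju*); -dal when the last vowel of the stem is a non-high vowel (*ejie*, *loda*).
*humgi*: last vowel = /i/, a high vowel → -ini → *humgiini*.
The last vowel of *e* is /e/, which is a non-high vowel, so the suffix is -dal, giving *edal*.

humgiini, edal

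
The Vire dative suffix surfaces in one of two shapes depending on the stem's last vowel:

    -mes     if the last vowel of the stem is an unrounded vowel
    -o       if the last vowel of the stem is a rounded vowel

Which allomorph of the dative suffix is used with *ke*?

The last vowel of *ke* is /e/, which is an unrounded vowel, so the suffix is -mes.

-mes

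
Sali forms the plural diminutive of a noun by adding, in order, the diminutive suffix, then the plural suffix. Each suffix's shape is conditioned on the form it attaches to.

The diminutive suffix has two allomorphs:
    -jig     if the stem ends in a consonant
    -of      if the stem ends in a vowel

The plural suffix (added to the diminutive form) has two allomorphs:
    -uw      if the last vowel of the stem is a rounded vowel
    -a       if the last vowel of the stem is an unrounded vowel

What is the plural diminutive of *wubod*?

wubodjiga

*wubod*: final sound = /d/, a consonant → -jig → *wubodjig*.
The diminutive form *wubodjig*: last vowel = /i/, an unrounded vowel → -a → *wubodjiga*.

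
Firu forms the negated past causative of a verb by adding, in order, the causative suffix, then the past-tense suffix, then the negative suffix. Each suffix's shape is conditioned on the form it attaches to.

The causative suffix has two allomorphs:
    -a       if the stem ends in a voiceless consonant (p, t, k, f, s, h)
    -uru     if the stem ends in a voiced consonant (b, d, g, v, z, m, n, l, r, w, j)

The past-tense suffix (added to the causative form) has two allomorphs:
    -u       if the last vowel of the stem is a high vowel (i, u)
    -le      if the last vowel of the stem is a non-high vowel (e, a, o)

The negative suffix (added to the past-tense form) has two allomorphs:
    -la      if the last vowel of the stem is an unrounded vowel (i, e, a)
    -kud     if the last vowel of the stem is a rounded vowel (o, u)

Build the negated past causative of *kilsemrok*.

*kilsemrok* — final consonant /k/ (voiceless) → -a → *kilsemroka*.
The causative form *kilsemroka*: last vowel = /a/, a non-high vowel → -le → *kilsemrokale*.
The past-tense form *kilsemrokale* — last vowel /e/ (an unrounded vowel) → -la → *kilsemrokalela*.

kilsemrokalela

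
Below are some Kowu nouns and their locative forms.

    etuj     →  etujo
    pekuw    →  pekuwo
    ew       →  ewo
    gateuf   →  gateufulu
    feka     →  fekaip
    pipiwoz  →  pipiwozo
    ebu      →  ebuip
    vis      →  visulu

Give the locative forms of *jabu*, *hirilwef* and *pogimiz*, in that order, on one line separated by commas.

jabuip, hirilwefulu, pogimizo

The pattern is voicing of the final sound: -ulu when the stem ends in a voiceless consonant (*gateuf*, *vis*); -o when the stem ends in a voiced consonant (*etuj*, *pekuw*, *ew*, *pipiwoz*); -ip when the stem ends in a vowel (*feka*, *ebu*).
*jabu*: final sound = /u/, a vowel → -ip → *jabuip*.
*hirilwef*: final sound = /f/, a voiceless consonant → -ulu → *hirilwefulu*.
*pogimiz* — final sound /z/ (a voiced consonant) → -o → *pogimizo*.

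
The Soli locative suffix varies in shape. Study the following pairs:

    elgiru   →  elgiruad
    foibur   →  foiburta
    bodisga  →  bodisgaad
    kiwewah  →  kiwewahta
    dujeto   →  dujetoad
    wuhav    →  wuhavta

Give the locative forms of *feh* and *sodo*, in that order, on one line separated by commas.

The alternation tracks the final sound of the stem — -ta when the stem ends in a consonant (*foibur*, *kiwewah*, *wuhav*); -ad when the stem ends in a vowel (*elgiru*, *bodisga*, *dujeto*).
Since the final sound of *feh* is /h/ (a consonant), it takes -ta, giving *fehta*.
The final sound of *sodo* is /o/, which is a vowel, so the suffix is -ad, giving *sodoad*.

fehta, sodoad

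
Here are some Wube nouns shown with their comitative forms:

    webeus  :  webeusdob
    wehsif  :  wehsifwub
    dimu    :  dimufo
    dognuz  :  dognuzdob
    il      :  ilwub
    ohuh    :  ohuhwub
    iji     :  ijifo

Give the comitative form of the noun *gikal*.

The pattern is sibilance of the final sound: -dob when the stem ends in a sibilant (*webeus*, *dognuz*); -wub when the stem ends in a non-sibilant consonant (*wehsif*, *il*, *ohuh*); -fo when the stem ends in a vowel (*dimu*, *iji*).
The final sound of *gikal* is /l/, which is a non-sibilant consonant, so the suffix is -wub, giving *gikalwub*.

gikalwub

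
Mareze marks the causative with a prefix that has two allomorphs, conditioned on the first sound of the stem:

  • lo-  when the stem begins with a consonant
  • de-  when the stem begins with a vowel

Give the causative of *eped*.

The first sound of *eped* is /e/, which is a vowel, so the prefix is de-, giving *deeped*.

deeped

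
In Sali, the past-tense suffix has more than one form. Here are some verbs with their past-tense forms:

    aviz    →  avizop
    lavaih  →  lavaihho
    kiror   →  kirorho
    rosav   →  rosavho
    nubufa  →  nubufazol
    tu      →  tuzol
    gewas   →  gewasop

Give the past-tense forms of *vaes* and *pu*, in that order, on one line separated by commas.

vaesop, puzol

Looking at the final sound of each stem: -op when the stem ends in a sibilant (*aviz*, *gewas*); -ho when the stem ends in a non-sibilant consonant (*lavaih*, *kiror*, *rosav*); -zol when the stem ends in a vowel (*nubufa*, *tu*).
*vaes* — final sound /s/ (a sibilant) → -op → *vaesop*.
Since the final sound of *pu* is /u/ (a vowel), it takes -zol, giving *puzol*.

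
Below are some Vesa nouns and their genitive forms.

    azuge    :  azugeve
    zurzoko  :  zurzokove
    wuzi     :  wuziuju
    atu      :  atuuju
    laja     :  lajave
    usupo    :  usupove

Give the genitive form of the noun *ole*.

oleve

The suffix is conditioned by the last vowel: -uju when the last vowel of the stem is a high vowel (*wuzi*, *atu*); -ve when the last vowel of the stem is a non-high vowel (*azuge*, *zurzoko*, *laja*, *usupo*).
The last vowel of *ole* is /e/, which is a non-high vowel, so the suffix is -ve, giving *oleve*.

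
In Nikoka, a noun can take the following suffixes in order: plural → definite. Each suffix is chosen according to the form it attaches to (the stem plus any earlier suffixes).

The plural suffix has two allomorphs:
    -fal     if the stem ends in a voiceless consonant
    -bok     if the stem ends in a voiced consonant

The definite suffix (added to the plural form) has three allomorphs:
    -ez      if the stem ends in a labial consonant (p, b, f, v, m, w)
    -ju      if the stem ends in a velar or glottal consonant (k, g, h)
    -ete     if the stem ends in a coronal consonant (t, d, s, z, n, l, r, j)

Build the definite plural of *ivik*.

Since the final consonant of *ivik* is /k/ (voiceless), it takes -fal, giving *ivikfal*.
The final consonant of the plural form *ivikfal* is /l/, which is coronal, so the definite suffix is -ete, giving *ivikfalete*.

ivikfalete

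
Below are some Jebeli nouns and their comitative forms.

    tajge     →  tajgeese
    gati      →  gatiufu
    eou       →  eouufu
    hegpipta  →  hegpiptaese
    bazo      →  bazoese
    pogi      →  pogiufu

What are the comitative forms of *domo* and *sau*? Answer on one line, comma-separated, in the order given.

The alternation tracks the last vowel of the stem — -ufu when the last vowel of the stem is a high vowel (*gati*, *eou*, *pogi*); -ese when the last vowel of the stem is a non-high vowel (*tajge*, *hegpipta*, *bazo*).
*domo*: last vowel = /o/, a non-high vowel → -ese → *domoese*.
Since the last vowel of *sau* is /u/ (a high vowel), it takes -ufu, giving *sauufu*.

domoese, sauufu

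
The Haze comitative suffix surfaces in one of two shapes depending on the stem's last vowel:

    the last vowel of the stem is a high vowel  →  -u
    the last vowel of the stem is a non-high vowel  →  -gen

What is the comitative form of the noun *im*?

imu

Since the last vowel of *im* is /i/ (a high vowel), it takes -u, giving *imu*.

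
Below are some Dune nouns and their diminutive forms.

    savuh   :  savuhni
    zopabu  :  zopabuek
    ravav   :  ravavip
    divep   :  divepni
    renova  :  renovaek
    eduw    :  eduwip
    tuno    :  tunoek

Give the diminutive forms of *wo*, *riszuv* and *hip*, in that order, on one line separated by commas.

woek, riszuvip, hipni

The suffix is conditioned by the final sound: -ni when the stem ends in a voiceless consonant (*savuh*, *divep*); -ip when the stem ends in a voiced consonant (*ravav*, *eduw*); -ek when the stem ends in a vowel (*zopabu*, *renova*, *tuno*).
Since the final sound of *wo* is /o/ (a vowel), it takes -ek, giving *woek*.
*riszuv* — final sound /v/ (a voiced consonant) → -ip → *riszuvip*.
The final sound of *hip* is /p/, which is a voiceless consonant, so the suffix is -ni, giving *hipni*.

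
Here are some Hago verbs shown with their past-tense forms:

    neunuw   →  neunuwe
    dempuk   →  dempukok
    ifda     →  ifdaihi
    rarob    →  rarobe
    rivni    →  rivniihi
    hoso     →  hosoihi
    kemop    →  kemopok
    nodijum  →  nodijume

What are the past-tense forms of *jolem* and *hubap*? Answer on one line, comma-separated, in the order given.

The alternation tracks the final sound of the stem — -ok when the stem ends in a voiceless consonant (*dempuk*, *kemop*); -e when the stem ends in a voiced consonant (*neunuw*, *rarob*, *nodijum*); -ihi when the stem ends in a vowel (*ifda*, *rivni*, *hoso*).
The final sound of *jolem* is /m/, which is a voiced consonant, so the suffix is -e, giving *joleme*.
The final sound of *hubap* is /p/, which is a voiceless consonant, so the suffix is -ok, giving *hubapok*.

joleme, hubapok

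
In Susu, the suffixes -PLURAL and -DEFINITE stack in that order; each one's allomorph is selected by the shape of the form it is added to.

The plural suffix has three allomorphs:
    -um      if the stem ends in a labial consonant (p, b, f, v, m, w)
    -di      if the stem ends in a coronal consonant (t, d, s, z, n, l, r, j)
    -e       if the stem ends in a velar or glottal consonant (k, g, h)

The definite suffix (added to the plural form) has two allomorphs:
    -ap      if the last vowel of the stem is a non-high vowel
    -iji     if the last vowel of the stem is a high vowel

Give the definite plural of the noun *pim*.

*pim* — final consonant /m/ (labial) → -um → *pimum*.
Since the last vowel of the plural form *pimum* is /u/ (a high vowel), it takes -iji, giving *pimumiji*.

pimumiji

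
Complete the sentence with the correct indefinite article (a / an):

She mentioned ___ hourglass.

The indefinite article is chosen by the initial *sound* of the following word, not its spelling.
*hourglass* begins with the sound /aʊ/ (silent h) — a vowel sound.
So the article is *an*: She mentioned an hourglass.

an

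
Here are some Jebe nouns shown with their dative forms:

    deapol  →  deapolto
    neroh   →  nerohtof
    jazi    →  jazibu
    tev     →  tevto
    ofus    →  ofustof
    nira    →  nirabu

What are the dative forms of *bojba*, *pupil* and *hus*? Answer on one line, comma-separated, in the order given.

bojbabu, pupilto, hustof

Looking at the final sound of each stem: -tof when the stem ends in a voiceless consonant (*neroh*, *ofus*); -to when the stem ends in a voiced consonant (*deapol*, *tev*); -bu when the stem ends in a vowel (*jazi*, *nira*).
*bojba* — final sound /a/ (a vowel) → -bu → *bojbabu*.
*pupil* — final sound /l/ (a voiced consonant) → -to → *pupilto*.
The final sound of *hus* is /s/, which is a voiceless consonant, so the suffix is -tof, giving *hustof*.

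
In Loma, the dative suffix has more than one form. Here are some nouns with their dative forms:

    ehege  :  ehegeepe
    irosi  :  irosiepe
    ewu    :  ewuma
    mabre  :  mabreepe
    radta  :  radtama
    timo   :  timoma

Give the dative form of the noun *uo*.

Looking at the last vowel of each stem: -epe when the last vowel of the stem is a front vowel (*ehege*, *irosi*, *mabre*); -ma when the last vowel of the stem is a back vowel (*ewu*, *radta*, *timo*).
Since the last vowel of *uo* is /o/ (a back vowel), it takes -ma, giving *uoma*.

uoma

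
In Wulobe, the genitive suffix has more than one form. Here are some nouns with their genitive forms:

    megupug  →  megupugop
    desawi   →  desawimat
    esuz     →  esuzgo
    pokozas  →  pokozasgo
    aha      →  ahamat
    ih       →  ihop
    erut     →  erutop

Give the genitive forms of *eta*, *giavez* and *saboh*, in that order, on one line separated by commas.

etamat, giavezgo, sabohop

Looking at the final sound of each stem: -go when the stem ends in a sibilant (*esuz*, *pokozas*); -op when the stem ends in a non-sibilant consonant (*megupug*, *ih*, *erut*); -mat when the stem ends in a vowel (*desawi*, *aha*).
*eta*: final sound = /a/, a vowel → -mat → *etamat*.
*giavez*: final sound = /z/, a sibilant → -go → *giavezgo*.
*saboh*: final sound = /h/, a non-sibilant consonant → -op → *sabohop*.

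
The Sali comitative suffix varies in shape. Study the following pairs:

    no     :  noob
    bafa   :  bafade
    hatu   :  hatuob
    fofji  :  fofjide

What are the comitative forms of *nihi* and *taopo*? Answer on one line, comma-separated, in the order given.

The suffix is conditioned by the last vowel: -ob when the last vowel of the stem is a rounded vowel (*no*, *hatu*); -de when the last vowel of the stem is an unrounded vowel (*bafa*, *fofji*).
Since the last vowel of *nihi* is /i/ (an unrounded vowel), it takes -de, giving *nihide*.
*taopo*: last vowel = /o/, a rounded vowel → -ob → *taopoob*.

nihide, taopoob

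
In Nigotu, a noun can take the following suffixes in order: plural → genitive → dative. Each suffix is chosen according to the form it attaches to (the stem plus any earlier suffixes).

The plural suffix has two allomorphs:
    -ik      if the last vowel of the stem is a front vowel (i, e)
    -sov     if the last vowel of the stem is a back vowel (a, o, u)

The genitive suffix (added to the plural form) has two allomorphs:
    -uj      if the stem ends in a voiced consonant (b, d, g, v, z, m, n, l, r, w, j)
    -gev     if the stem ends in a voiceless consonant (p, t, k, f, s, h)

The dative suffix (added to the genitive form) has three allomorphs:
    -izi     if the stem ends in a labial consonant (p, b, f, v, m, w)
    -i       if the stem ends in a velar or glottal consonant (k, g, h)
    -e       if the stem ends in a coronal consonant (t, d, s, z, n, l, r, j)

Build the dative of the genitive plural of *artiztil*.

artiztilikgevizi

The last vowel of *artiztil* is /i/, which is a front vowel, so the plural suffix is -ik, giving *artiztilik*.
Since the final consonant of the plural form *artiztilik* is /k/ (voiceless), it takes -gev, giving *artiztilikgev*.
The final consonant of the genitive form *artiztilikgev* is /v/, which is labial, so the dative suffix is -izi, giving *artiztilikgevizi*.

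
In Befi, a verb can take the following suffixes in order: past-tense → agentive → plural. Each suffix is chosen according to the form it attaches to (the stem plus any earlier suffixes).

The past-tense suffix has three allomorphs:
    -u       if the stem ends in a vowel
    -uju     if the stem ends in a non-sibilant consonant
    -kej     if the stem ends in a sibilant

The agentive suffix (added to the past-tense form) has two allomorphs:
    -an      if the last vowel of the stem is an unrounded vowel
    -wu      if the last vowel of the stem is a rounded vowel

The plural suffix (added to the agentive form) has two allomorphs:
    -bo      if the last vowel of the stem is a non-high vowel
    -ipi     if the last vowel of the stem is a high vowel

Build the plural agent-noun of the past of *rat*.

ratujuwuipi

*rat*: final sound = /t/, a non-sibilant consonant → -uju → *ratuju*.
Since the last vowel of the past-tense form *ratuju* is /u/ (a rounded vowel), it takes -wu, giving *ratujuwu*.
The agentive form *ratujuwu*: last vowel = /u/, a high vowel → -ipi → *ratujuwuipi*.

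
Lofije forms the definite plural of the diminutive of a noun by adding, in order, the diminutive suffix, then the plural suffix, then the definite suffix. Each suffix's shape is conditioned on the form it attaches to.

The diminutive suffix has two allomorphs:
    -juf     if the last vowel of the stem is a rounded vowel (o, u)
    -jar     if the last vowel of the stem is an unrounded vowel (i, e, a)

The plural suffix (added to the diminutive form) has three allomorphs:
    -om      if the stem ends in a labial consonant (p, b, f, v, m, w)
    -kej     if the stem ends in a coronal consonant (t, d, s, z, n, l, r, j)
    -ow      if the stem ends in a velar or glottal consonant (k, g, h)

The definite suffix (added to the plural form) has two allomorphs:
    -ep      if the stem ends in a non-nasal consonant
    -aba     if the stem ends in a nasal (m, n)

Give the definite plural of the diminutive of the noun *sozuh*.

sozuhjufomaba

Since the last vowel of *sozuh* is /u/ (a rounded vowel), it takes -juf, giving *sozuhjuf*.
Since the final consonant of the diminutive form *sozuhjuf* is /f/ (labial), it takes -om, giving *sozuhjufom*.
The plural form *sozuhjufom*: final consonant = /m/, a nasal → -aba → *sozuhjufomaba*.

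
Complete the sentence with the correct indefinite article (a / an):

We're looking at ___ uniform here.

a

The indefinite article is chosen by the initial *sound* of the following word, not its spelling.
*uniform* begins with the sound /juː/ (u pronounced /juː/) — a consonant sound.
So the article is *a*: We're looking at a uniform here.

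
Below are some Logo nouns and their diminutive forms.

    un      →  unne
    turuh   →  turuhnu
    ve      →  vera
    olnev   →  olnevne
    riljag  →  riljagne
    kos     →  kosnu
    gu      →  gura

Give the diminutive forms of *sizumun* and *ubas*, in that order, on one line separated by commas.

sizumunne, ubasnu

Looking at the final sound of each stem: -nu when the stem ends in a voiceless consonant (*turuh*, *kos*); -ne when the stem ends in a voiced consonant (*un*, *olnev*, *riljag*); -ra when the stem ends in a vowel (*ve*, *gu*).
The final sound of *sizumun* is /n/, which is a voiced consonant, so the suffix is -ne, giving *sizumunne*.
*ubas*: final sound = /s/, a voiceless consonant → -nu → *ubasnu*.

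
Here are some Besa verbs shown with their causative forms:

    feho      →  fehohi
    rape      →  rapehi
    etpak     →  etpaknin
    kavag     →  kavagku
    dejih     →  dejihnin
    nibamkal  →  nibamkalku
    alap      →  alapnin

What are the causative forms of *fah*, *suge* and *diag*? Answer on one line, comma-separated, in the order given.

fahnin, sugehi, diagku

The pattern is voicing of the final sound: -nin when the stem ends in a voiceless consonant (*etpak*, *dejih*, *alap*); -ku when the stem ends in a voiced consonant (*kavag*, *nibamkal*); -hi when the stem ends in a vowel (*feho*, *rape*).
Since the final sound of *fah* is /h/ (a voiceless consonant), it takes -nin, giving *fahnin*.
*suge*: final sound = /e/, a vowel → -hi → *sugehi*.
*diag*: final sound = /g/, a voiced consonant → -ku → *diagku*.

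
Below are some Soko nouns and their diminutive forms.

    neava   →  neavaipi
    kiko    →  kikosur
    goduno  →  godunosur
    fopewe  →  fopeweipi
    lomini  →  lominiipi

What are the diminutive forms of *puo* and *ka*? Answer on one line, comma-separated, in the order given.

puosur, kaipi

The alternation tracks the last vowel of the stem — -sur when the last vowel of the stem is a rounded vowel (*kiko*, *goduno*); -ipi when the last vowel of the stem is an unrounded vowel (*neava*, *fopewe*, *lomini*).
*puo*: last vowel = /o/, a rounded vowel → -sur → *puosur*.
*ka* — last vowel /a/ (an unrounded vowel) → -ipi → *kaipi*.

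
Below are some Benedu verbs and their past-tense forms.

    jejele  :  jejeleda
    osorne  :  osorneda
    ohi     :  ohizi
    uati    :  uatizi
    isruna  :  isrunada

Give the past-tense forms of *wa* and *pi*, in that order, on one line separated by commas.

The pattern is height harmony: -zi when the last vowel of the stem is a high vowel (*ohi*, *uati*); -da when the last vowel of the stem is a non-high vowel (*jejele*, *osorne*, *isruna*).
The last vowel of *wa* is /a/, which is a non-high vowel, so the suffix is -da, giving *wada*.
The last vowel of *pi* is /i/, which is a high vowel, so the suffix is -zi, giving *pizi*.

wada, pizi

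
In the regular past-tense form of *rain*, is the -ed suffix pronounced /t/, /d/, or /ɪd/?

The stem *rain* ends in a voiced sound other than /d/.
The -ed suffix is realized as /ɪd/ after /t, d/; as /t/ after other voiceless consonants; and as /d/ after other voiced sounds.
So -ed on *rain* is pronounced /d/.

/d/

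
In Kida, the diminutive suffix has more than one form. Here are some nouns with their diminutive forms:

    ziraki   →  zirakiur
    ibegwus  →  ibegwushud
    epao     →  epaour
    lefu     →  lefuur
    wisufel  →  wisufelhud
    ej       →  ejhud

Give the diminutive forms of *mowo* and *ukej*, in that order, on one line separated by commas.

The suffix is conditioned by the final sound: -hud when the stem ends in a consonant (*ibegwus*, *wisufel*, *ej*); -ur when the stem ends in a vowel (*ziraki*, *epao*, *lefu*).
The final sound of *mowo* is /o/, which is a vowel, so the suffix is -ur, giving *mowour*.
Since the final sound of *ukej* is /j/ (a consonant), it takes -hud, giving *ukejhud*.

mowour, ukejhud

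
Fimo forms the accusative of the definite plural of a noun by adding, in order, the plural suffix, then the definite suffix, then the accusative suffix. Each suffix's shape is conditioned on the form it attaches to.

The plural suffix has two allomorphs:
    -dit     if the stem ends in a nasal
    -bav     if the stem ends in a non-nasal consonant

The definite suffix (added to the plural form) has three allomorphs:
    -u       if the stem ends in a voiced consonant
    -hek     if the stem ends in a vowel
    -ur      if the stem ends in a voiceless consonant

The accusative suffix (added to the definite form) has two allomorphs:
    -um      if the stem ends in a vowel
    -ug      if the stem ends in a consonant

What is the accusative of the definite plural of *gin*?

ginditurug

Since the final consonant of *gin* is /n/ (a nasal), it takes -dit, giving *gindit*.
The final sound of the plural form *gindit* is /t/, which is a voiceless consonant, so the definite suffix is -ur, giving *ginditur*.
The definite form *ginditur*: final sound = /r/, a consonant → -ug → *ginditurug*.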